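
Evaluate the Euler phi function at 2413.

2268

Factor: 2413 = 19 · 127.
φ(2413) = (19−1) · (127−1) = 18 · 126 = 2268.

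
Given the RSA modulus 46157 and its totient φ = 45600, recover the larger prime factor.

457

φ(n) = (p−1)(q−1) = n − (p+q) + 1, so p + q = 46157 − 45600 + 1 = 558.
p and q are the roots of t² − 558t + 46157 = 0.
Discriminant: 558² − 4·46157 = 311364 − 184628 = 126736; √126736 = 356.
q = (558 − 356)/2 = 101, p = (558 + 356)/2 = 457.
Check: 101 · 457 = 46157.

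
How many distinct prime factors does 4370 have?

4

4370 = 2 · 2185
2185 = 5 · 437
437 = 19 · 23
4370 = 2 · 5 · 19 · 23, which has 4 distinct prime factors.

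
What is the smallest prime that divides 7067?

7067 is odd.
Digit sum 20, not divisible by 3.
Ends in 7: not divisible by 5.
7: 7067 = 7·1009 + 4
11: 7067 = 11·642 + 5
13: 7067 = 13·543 + 8
17: 7067 = 17·415 + 12
19: 7067 = 19·371 + 18
23: 7067 = 23·307 + 6
29: 7067 = 29·243 + 20
31: 7067 = 31·227 + 30
37: 7067 = 37·191

37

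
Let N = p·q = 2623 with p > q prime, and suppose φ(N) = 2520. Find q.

φ(n) = (p−1)(q−1) = n − (p+q) + 1, so p + q = 2623 − 2520 + 1 = 104.
p and q are the roots of t² − 104t + 2623 = 0.
Discriminant: 104² − 4·2623 = 10816 − 10492 = 324; √324 = 18.
q = (104 − 18)/2 = 43, p = (104 + 18)/2 = 61.
Check: 43 · 61 = 2623.

43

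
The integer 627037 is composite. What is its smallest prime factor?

627037 is odd.
Digit sum 25, not divisible by 3.
Ends in 7: not divisible by 5.
7: 627037 = 7·89576 + 5
11: 627037 = 11·57003 + 4
13: 627037 = 13·48233 + 8
17: 627037 = 17·36884 + 9
19: 627037 = 19·33001 + 18
23: 627037 = 23·27262 + 11
29: 627037 = 29·21621 + 28
31: 627037 = 31·20227

31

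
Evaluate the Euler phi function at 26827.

26496

Factor: 26827 = 139 · 193.
φ(26827) = (139−1) · (193−1) = 138 · 192 = 26496.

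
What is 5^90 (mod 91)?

5^1 ≡ 5 (mod 91)
5^2 ≡ 5^2 = 25 ≡ 25 (mod 91)
5^4 ≡ 25^2 = 625 ≡ 79 (mod 91)
5^8 ≡ 79^2 = 6241 ≡ 53 (mod 91)
5^16 ≡ 53^2 = 2809 ≡ 79 (mod 91)
5^32 ≡ 79^2 = 6241 ≡ 53 (mod 91)
5^64 ≡ 53^2 = 2809 ≡ 79 (mod 91)
90 = 64 + 16 + 8 + 2 in binary powers of 2.
So 5^90 ≡ 79 · 79 · 53 · 25 ≡ 64 (mod 91).
Since 64 ≠ 1, base 5 is a Fermat witness: 91 is composite.

64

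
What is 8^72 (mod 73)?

1

8^1 ≡ 8 (mod 73)
8^2 ≡ 8^2 = 64 ≡ 64 (mod 73)
8^4 ≡ 64^2 = 4096 ≡ 8 (mod 73)
8^8 ≡ 8^2 = 64 ≡ 64 (mod 73)
8^16 ≡ 64^2 = 4096 ≡ 8 (mod 73)
8^32 ≡ 8^2 = 64 ≡ 64 (mod 73)
8^64 ≡ 64^2 = 4096 ≡ 8 (mod 73)
72 = 64 + 8 in binary powers of 2.
So 8^72 ≡ 8 · 64 ≡ 1 (mod 73).
Since the result is 1, base 8 gives no evidence that 73 is composite.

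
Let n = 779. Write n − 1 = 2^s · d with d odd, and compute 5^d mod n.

500

779 − 1 = 778 = 2^1 · 389, so d = 389.
5^1 ≡ 5 (mod 779)
5^2 ≡ 5^2 = 25 ≡ 25 (mod 779)
5^4 ≡ 25^2 = 625 ≡ 625 (mod 779)
5^8 ≡ 625^2 = 390625 ≡ 346 (mod 779)
5^16 ≡ 346^2 = 119716 ≡ 529 (mod 779)
5^32 ≡ 529^2 = 279841 ≡ 180 (mod 779)
5^64 ≡ 180^2 = 32400 ≡ 461 (mod 779)
5^128 ≡ 461^2 = 212521 ≡ 633 (mod 779)
5^256 ≡ 633^2 = 400689 ≡ 283 (mod 779)
389 = 256 + 128 + 4 + 1 in binary powers of 2.
So 5^389 ≡ 283 · 633 · 625 · 5 ≡ 500 (mod 779).
Squaring chain: 500; never reaches −1, so base 5 is a Miller–Rabin witness that 779 is composite.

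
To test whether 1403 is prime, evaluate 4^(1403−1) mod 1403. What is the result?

1001

4^1 ≡ 4 (mod 1403)
4^2 ≡ 4^2 = 16 ≡ 16 (mod 1403)
4^4 ≡ 16^2 = 256 ≡ 256 (mod 1403)
4^8 ≡ 256^2 = 65536 ≡ 998 (mod 1403)
4^16 ≡ 998^2 = 996004 ≡ 1277 (mod 1403)
4^32 ≡ 1277^2 = 1630729 ≡ 443 (mod 1403)
4^64 ≡ 443^2 = 196249 ≡ 1232 (mod 1403)
4^128 ≡ 1232^2 = 1517824 ≡ 1181 (mod 1403)
4^256 ≡ 1181^2 = 1394761 ≡ 179 (mod 1403)
4^512 ≡ 179^2 = 32041 ≡ 1175 (mod 1403)
4^1024 ≡ 1175^2 = 1380625 ≡ 73 (mod 1403)
1402 = 1024 + 256 + 64 + 32 + 16 + 8 + 2 in binary powers of 2.
So 4^1402 ≡ 73 · 179 · 1232 · 443 · 1277 · 998 · 16 ≡ 1001 (mod 1403).
Since 1001 ≠ 1, base 4 is a Fermat witness: 1403 is composite.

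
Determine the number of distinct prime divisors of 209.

209 = 11 · 19
209 = 11 · 19, which has 2 distinct prime factors.

2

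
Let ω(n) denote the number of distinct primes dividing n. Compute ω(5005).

4

5005 = 5 · 1001
1001 = 7 · 143
143 = 11 · 13
5005 = 5 · 7 · 11 · 13, which has 4 distinct prime factors.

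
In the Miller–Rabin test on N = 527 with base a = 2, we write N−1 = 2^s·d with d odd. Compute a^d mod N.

349

527 − 1 = 526 = 2^1 · 263, so d = 263.
2^1 ≡ 2 (mod 527)
2^2 ≡ 2^2 = 4 ≡ 4 (mod 527)
2^4 ≡ 4^2 = 16 ≡ 16 (mod 527)
2^8 ≡ 16^2 = 256 ≡ 256 (mod 527)
2^16 ≡ 256^2 = 65536 ≡ 188 (mod 527)
2^32 ≡ 188^2 = 35344 ≡ 35 (mod 527)
2^64 ≡ 35^2 = 1225 ≡ 171 (mod 527)
2^128 ≡ 171^2 = 29241 ≡ 256 (mod 527)
2^256 ≡ 256^2 = 65536 ≡ 188 (mod 527)
263 = 256 + 4 + 2 + 1 in binary powers of 2.
So 2^263 ≡ 188 · 16 · 4 · 2 ≡ 349 (mod 527).
Squaring chain: 349; never reaches −1, so base 2 is a Miller–Rabin witness that 527 is composite.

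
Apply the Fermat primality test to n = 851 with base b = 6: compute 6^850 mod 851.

147

6^1 ≡ 6 (mod 851)
6^2 ≡ 6^2 = 36 ≡ 36 (mod 851)
6^4 ≡ 36^2 = 1296 ≡ 445 (mod 851)
6^8 ≡ 445^2 = 198025 ≡ 593 (mod 851)
6^16 ≡ 593^2 = 351649 ≡ 186 (mod 851)
6^32 ≡ 186^2 = 34596 ≡ 556 (mod 851)
6^64 ≡ 556^2 = 309136 ≡ 223 (mod 851)
6^128 ≡ 223^2 = 49729 ≡ 371 (mod 851)
6^256 ≡ 371^2 = 137641 ≡ 630 (mod 851)
6^512 ≡ 630^2 = 396900 ≡ 334 (mod 851)
850 = 512 + 256 + 64 + 16 + 2 in binary powers of 2.
So 6^850 ≡ 334 · 630 · 223 · 186 · 36 ≡ 147 (mod 851).
Since 147 ≠ 1, base 6 is a Fermat witness: 851 is composite.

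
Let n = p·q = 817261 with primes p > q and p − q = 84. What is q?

863

Since p = q + 84, we have 817261 = q(q + 84), so q² + 84q − 817261 = 0.
Discriminant: 84² + 4·817261 = 7056 + 3269044 = 3276100; √3276100 = 1810.
q = (−84 + 1810)/2 = 863, and p = q + 84 = 947.
Check: 863 · 947 = 817261.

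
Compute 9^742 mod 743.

1

9^1 ≡ 9 (mod 743)
9^2 ≡ 9^2 = 81 ≡ 81 (mod 743)
9^4 ≡ 81^2 = 6561 ≡ 617 (mod 743)
9^8 ≡ 617^2 = 380689 ≡ 273 (mod 743)
9^16 ≡ 273^2 = 74529 ≡ 229 (mod 743)
9^32 ≡ 229^2 = 52441 ≡ 431 (mod 743)
9^64 ≡ 431^2 = 185761 ≡ 11 (mod 743)
9^128 ≡ 11^2 = 121 ≡ 121 (mod 743)
9^256 ≡ 121^2 = 14641 ≡ 524 (mod 743)
9^512 ≡ 524^2 = 274576 ≡ 409 (mod 743)
742 = 512 + 128 + 64 + 32 + 4 + 2 in binary powers of 2.
So 9^742 ≡ 409 · 121 · 11 · 431 · 617 · 81 ≡ 1 (mod 743).
Since the result is 1, base 9 gives no evidence that 743 is composite.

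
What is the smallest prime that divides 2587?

2587 is odd.
Digit sum 22, not divisible by 3.
Ends in 7: not divisible by 5.
7: 2587 = 7·369 + 4
11: 2587 = 11·235 + 2
13: 2587 = 13·199

13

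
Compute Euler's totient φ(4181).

4032

Factor: 4181 = 37 · 113.
φ(4181) = (37−1) · (113−1) = 36 · 112 = 4032.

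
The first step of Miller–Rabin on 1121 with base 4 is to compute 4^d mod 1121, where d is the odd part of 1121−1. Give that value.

556

1121 − 1 = 1120 = 2^5 · 35, so d = 35.
4^1 ≡ 4 (mod 1121)
4^2 ≡ 4^2 = 16 ≡ 16 (mod 1121)
4^4 ≡ 16^2 = 256 ≡ 256 (mod 1121)
4^8 ≡ 256^2 = 65536 ≡ 518 (mod 1121)
4^16 ≡ 518^2 = 268324 ≡ 405 (mod 1121)
4^32 ≡ 405^2 = 164025 ≡ 359 (mod 1121)
35 = 32 + 2 + 1 in binary powers of 2.
So 4^35 ≡ 359 · 16 · 4 ≡ 556 (mod 1121).
Squaring chain: 556 → 861 → 340 → 137 → 833; never reaches −1, so base 4 is a Miller–Rabin witness that 1121 is composite.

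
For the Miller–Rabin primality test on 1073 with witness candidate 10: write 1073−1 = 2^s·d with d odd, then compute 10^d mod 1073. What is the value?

1073 − 1 = 1072 = 2^4 · 67, so d = 67.
10^1 ≡ 10 (mod 1073)
10^2 ≡ 10^2 = 100 ≡ 100 (mod 1073)
10^4 ≡ 100^2 = 10000 ≡ 343 (mod 1073)
10^8 ≡ 343^2 = 117649 ≡ 692 (mod 1073)
10^16 ≡ 692^2 = 478864 ≡ 306 (mod 1073)
10^32 ≡ 306^2 = 93636 ≡ 285 (mod 1073)
10^64 ≡ 285^2 = 81225 ≡ 750 (mod 1073)
67 = 64 + 2 + 1 in binary powers of 2.
So 10^67 ≡ 750 · 100 · 10 ≡ 1046 (mod 1073).
Squaring chain: 1046 → 729 → 306 → 285; never reaches −1, so base 10 is a Miller–Rabin witness that 1073 is composite.

1046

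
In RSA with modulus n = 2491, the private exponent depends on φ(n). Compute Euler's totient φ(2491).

2392

Factor: 2491 = 47 · 53.
φ(2491) = (47−1) · (53−1) = 46 · 52 = 2392.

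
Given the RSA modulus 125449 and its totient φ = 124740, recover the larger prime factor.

φ(n) = (p−1)(q−1) = n − (p+q) + 1, so p + q = 125449 − 124740 + 1 = 710.
p and q are the roots of t² − 710t + 125449 = 0.
Discriminant: 710² − 4·125449 = 504100 − 501796 = 2304; √2304 = 48.
q = (710 − 48)/2 = 331, p = (710 + 48)/2 = 379.
Check: 331 · 379 = 125449.

379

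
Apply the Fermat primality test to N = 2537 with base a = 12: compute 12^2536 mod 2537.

196

12^1 ≡ 12 (mod 2537)
12^2 ≡ 12^2 = 144 ≡ 144 (mod 2537)
12^4 ≡ 144^2 = 20736 ≡ 440 (mod 2537)
12^8 ≡ 440^2 = 193600 ≡ 788 (mod 2537)
12^16 ≡ 788^2 = 620944 ≡ 1916 (mod 2537)
12^32 ≡ 1916^2 = 3671056 ≡ 17 (mod 2537)
12^64 ≡ 17^2 = 289 ≡ 289 (mod 2537)
12^128 ≡ 289^2 = 83521 ≡ 2337 (mod 2537)
12^256 ≡ 2337^2 = 5461569 ≡ 1945 (mod 2537)
12^512 ≡ 1945^2 = 3783025 ≡ 358 (mod 2537)
12^1024 ≡ 358^2 = 128164 ≡ 1314 (mod 2537)
12^2048 ≡ 1314^2 = 1726596 ≡ 1436 (mod 2537)
2536 = 2048 + 256 + 128 + 64 + 32 + 8 in binary powers of 2.
So 12^2536 ≡ 1436 · 1945 · 2337 · 289 · 17 · 788 ≡ 196 (mod 2537).
Since 196 ≠ 1, base 12 is a Fermat witness: 2537 is composite.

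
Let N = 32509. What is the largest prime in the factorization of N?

59

32509 = 19 · 1711
1711 = 29 · 59
59 is prime.
So 32509 = 19 · 29 · 59; the largest prime factor is 59.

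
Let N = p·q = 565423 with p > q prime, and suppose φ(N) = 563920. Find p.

φ(n) = (p−1)(q−1) = n − (p+q) + 1, so p + q = 565423 − 563920 + 1 = 1504.
p and q are the roots of t² − 1504t + 565423 = 0.
Discriminant: 1504² − 4·565423 = 2262016 − 2261692 = 324; √324 = 18.
q = (1504 − 18)/2 = 743, p = (1504 + 18)/2 = 761.
Check: 743 · 761 = 565423.

761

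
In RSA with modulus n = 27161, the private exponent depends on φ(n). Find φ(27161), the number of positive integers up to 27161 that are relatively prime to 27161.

26832

Factor: 27161 = 157 · 173.
φ(27161) = (157−1) · (173−1) = 156 · 172 = 26832.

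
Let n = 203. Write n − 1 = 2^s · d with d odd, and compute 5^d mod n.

38

203 − 1 = 202 = 2^1 · 101, so d = 101.
5^1 ≡ 5 (mod 203)
5^2 ≡ 5^2 = 25 ≡ 25 (mod 203)
5^4 ≡ 25^2 = 625 ≡ 16 (mod 203)
5^8 ≡ 16^2 = 256 ≡ 53 (mod 203)
5^16 ≡ 53^2 = 2809 ≡ 170 (mod 203)
5^32 ≡ 170^2 = 28900 ≡ 74 (mod 203)
5^64 ≡ 74^2 = 5476 ≡ 198 (mod 203)
101 = 64 + 32 + 4 + 1 in binary powers of 2.
So 5^101 ≡ 198 · 74 · 16 · 5 ≡ 38 (mod 203).
Squaring chain: 38; never reaches −1, so base 5 is a Miller–Rabin witness that 203 is composite.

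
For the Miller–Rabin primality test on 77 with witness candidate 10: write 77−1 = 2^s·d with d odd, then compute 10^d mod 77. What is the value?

10

77 − 1 = 76 = 2^2 · 19, so d = 19.
10^1 ≡ 10 (mod 77)
10^2 ≡ 10^2 = 100 ≡ 23 (mod 77)
10^4 ≡ 23^2 = 529 ≡ 67 (mod 77)
10^8 ≡ 67^2 = 4489 ≡ 23 (mod 77)
10^16 ≡ 23^2 = 529 ≡ 67 (mod 77)
19 = 16 + 2 + 1 in binary powers of 2.
So 10^19 ≡ 67 · 23 · 10 ≡ 10 (mod 77).
Squaring chain: 10 → 23; never reaches −1, so base 10 is a Miller–Rabin witness that 77 is composite.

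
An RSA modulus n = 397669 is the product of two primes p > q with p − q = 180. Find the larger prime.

Since p = q + 180, we have 397669 = q(q + 180), so q² + 180q − 397669 = 0.
Discriminant: 180² + 4·397669 = 32400 + 1590676 = 1623076; √1623076 = 1274.
q = (−180 + 1274)/2 = 547, and p = q + 180 = 727.
Check: 547 · 727 = 397669.

727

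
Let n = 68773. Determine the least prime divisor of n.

68773 is odd.
Digit sum 31, not divisible by 3.
Ends in 3: not divisible by 5.
7: 68773 = 7·9824 + 5
11: 68773 = 11·6252 + 1
13: 68773 = 13·5290 + 3
17: 68773 = 17·4045 + 8
19: 68773 = 19·3619 + 12
23: 68773 = 23·2990 + 3
29: 68773 = 29·2371 + 14
31: 68773 = 31·2218 + 15
37: 68773 = 37·1858 + 27
41: 68773 = 41·1677 + 16
43: 68773 = 43·1599 + 16
47: 68773 = 47·1463 + 12
53: 68773 = 53·1297 + 32
59: 68773 = 59·1165 + 38
61: 68773 = 61·1127 + 26
67: 68773 = 67·1026 + 31
71: 68773 = 71·968 + 45
73: 68773 = 73·942 + 7
79: 68773 = 79·870 + 43
83: 68773 = 83·828 + 49
89: 68773 = 89·772 + 65
97: 68773 = 97·709

97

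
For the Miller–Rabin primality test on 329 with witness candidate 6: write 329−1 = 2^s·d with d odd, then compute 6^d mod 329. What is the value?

329 − 1 = 328 = 2^3 · 41, so d = 41.
6^1 ≡ 6 (mod 329)
6^2 ≡ 6^2 = 36 ≡ 36 (mod 329)
6^4 ≡ 36^2 = 1296 ≡ 309 (mod 329)
6^8 ≡ 309^2 = 95481 ≡ 71 (mod 329)
6^16 ≡ 71^2 = 5041 ≡ 106 (mod 329)
6^32 ≡ 106^2 = 11236 ≡ 50 (mod 329)
41 = 32 + 8 + 1 in binary powers of 2.
So 6^41 ≡ 50 · 71 · 6 ≡ 244 (mod 329).
Squaring chain: 244 → 316 → 169; never reaches −1, so base 6 is a Miller–Rabin witness that 329 is composite.

244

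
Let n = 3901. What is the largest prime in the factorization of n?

83

3901 = 47 · 83
83 is prime.
So 3901 = 47 · 83; the largest prime factor is 83.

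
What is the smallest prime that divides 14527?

73

14527 is odd.
Digit sum 19, not divisible by 3.
Ends in 7: not divisible by 5.
7: 14527 = 7·2075 + 2
11: 14527 = 11·1320 + 7
13: 14527 = 13·1117 + 6
17: 14527 = 17·854 + 9
19: 14527 = 19·764 + 11
23: 14527 = 23·631 + 14
29: 14527 = 29·500 + 27
31: 14527 = 31·468 + 19
37: 14527 = 37·392 + 23
41: 14527 = 41·354 + 13
43: 14527 = 43·337 + 36
47: 14527 = 47·309 + 4
53: 14527 = 53·274 + 5
59: 14527 = 59·246 + 13
61: 14527 = 61·238 + 9
67: 14527 = 67·216 + 55
71: 14527 = 71·204 + 43
73: 14527 = 73·199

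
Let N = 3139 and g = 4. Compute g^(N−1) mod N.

446

4^1 ≡ 4 (mod 3139)
4^2 ≡ 4^2 = 16 ≡ 16 (mod 3139)
4^4 ≡ 16^2 = 256 ≡ 256 (mod 3139)
4^8 ≡ 256^2 = 65536 ≡ 2756 (mod 3139)
4^16 ≡ 2756^2 = 7595536 ≡ 2295 (mod 3139)
4^32 ≡ 2295^2 = 5267025 ≡ 2922 (mod 3139)
4^64 ≡ 2922^2 = 8538084 ≡ 4 (mod 3139)
4^128 ≡ 4^2 = 16 ≡ 16 (mod 3139)
4^256 ≡ 16^2 = 256 ≡ 256 (mod 3139)
4^512 ≡ 256^2 = 65536 ≡ 2756 (mod 3139)
4^1024 ≡ 2756^2 = 7595536 ≡ 2295 (mod 3139)
4^2048 ≡ 2295^2 = 5267025 ≡ 2922 (mod 3139)
3138 = 2048 + 1024 + 64 + 2 in binary powers of 2.
So 4^3138 ≡ 2922 · 2295 · 4 · 16 ≡ 446 (mod 3139).
Since 446 ≠ 1, base 4 is a Fermat witness: 3139 is composite.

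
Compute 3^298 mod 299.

3^1 ≡ 3 (mod 299)
3^2 ≡ 3^2 = 9 ≡ 9 (mod 299)
3^4 ≡ 9^2 = 81 ≡ 81 (mod 299)
3^8 ≡ 81^2 = 6561 ≡ 282 (mod 299)
3^16 ≡ 282^2 = 79524 ≡ 289 (mod 299)
3^32 ≡ 289^2 = 83521 ≡ 100 (mod 299)
3^64 ≡ 100^2 = 10000 ≡ 133 (mod 299)
3^128 ≡ 133^2 = 17689 ≡ 48 (mod 299)
3^256 ≡ 48^2 = 2304 ≡ 211 (mod 299)
298 = 256 + 32 + 8 + 2 in binary powers of 2.
So 3^298 ≡ 211 · 100 · 282 · 9 ≡ 3 (mod 299).
Since 3 ≠ 1, base 3 is a Fermat witness: 299 is composite.

3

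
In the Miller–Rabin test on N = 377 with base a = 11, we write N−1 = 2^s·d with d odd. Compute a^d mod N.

377 − 1 = 376 = 2^3 · 47, so d = 47.
11^1 ≡ 11 (mod 377)
11^2 ≡ 11^2 = 121 ≡ 121 (mod 377)
11^4 ≡ 121^2 = 14641 ≡ 315 (mod 377)
11^8 ≡ 315^2 = 99225 ≡ 74 (mod 377)
11^16 ≡ 74^2 = 5476 ≡ 198 (mod 377)
11^32 ≡ 198^2 = 39204 ≡ 373 (mod 377)
47 = 32 + 8 + 4 + 2 + 1 in binary powers of 2.
So 11^47 ≡ 373 · 74 · 315 · 121 · 11 ≡ 305 (mod 377).
Squaring chain: 305 → 283 → 165; never reaches −1, so base 11 is a Miller–Rabin witness that 377 is composite.

305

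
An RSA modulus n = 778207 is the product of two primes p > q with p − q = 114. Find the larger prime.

Since p = q + 114, we have 778207 = q(q + 114), so q² + 114q − 778207 = 0.
Discriminant: 114² + 4·778207 = 12996 + 3112828 = 3125824; √3125824 = 1768.
q = (−114 + 1768)/2 = 827, and p = q + 114 = 941.
Check: 827 · 941 = 778207.

941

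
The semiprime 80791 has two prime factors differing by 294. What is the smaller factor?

173

Since p = q + 294, we have 80791 = q(q + 294), so q² + 294q − 80791 = 0.
Discriminant: 294² + 4·80791 = 86436 + 323164 = 409600; √409600 = 640.
q = (−294 + 640)/2 = 173, and p = q + 294 = 467.
Check: 173 · 467 = 80791.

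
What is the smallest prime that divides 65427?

3

65427 is odd.
Digit sum 24, divisible by 3.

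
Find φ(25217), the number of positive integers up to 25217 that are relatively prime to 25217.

24900

Factor: 25217 = 151 · 167.
φ(25217) = (151−1) · (167−1) = 150 · 166 = 24900.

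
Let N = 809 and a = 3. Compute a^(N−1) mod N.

1

3^1 ≡ 3 (mod 809)
3^2 ≡ 3^2 = 9 ≡ 9 (mod 809)
3^4 ≡ 9^2 = 81 ≡ 81 (mod 809)
3^8 ≡ 81^2 = 6561 ≡ 89 (mod 809)
3^16 ≡ 89^2 = 7921 ≡ 640 (mod 809)
3^32 ≡ 640^2 = 409600 ≡ 246 (mod 809)
3^64 ≡ 246^2 = 60516 ≡ 650 (mod 809)
3^128 ≡ 650^2 = 422500 ≡ 202 (mod 809)
3^256 ≡ 202^2 = 40804 ≡ 354 (mod 809)
3^512 ≡ 354^2 = 125316 ≡ 730 (mod 809)
808 = 512 + 256 + 32 + 8 in binary powers of 2.
So 3^808 ≡ 730 · 354 · 246 · 89 ≡ 1 (mod 809).
Since the result is 1, base 3 gives no evidence that 809 is composite.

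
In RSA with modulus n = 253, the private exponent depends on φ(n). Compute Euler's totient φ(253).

220

Factor: 253 = 11 · 23.
φ(253) = (11−1) · (23−1) = 10 · 22 = 220.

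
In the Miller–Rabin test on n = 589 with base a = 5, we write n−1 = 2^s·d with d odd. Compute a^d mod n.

125

589 − 1 = 588 = 2^2 · 147, so d = 147.
5^1 ≡ 5 (mod 589)
5^2 ≡ 5^2 = 25 ≡ 25 (mod 589)
5^4 ≡ 25^2 = 625 ≡ 36 (mod 589)
5^8 ≡ 36^2 = 1296 ≡ 118 (mod 589)
5^16 ≡ 118^2 = 13924 ≡ 377 (mod 589)
5^32 ≡ 377^2 = 142129 ≡ 180 (mod 589)
5^64 ≡ 180^2 = 32400 ≡ 5 (mod 589)
5^128 ≡ 5^2 = 25 ≡ 25 (mod 589)
147 = 128 + 16 + 2 + 1 in binary powers of 2.
So 5^147 ≡ 25 · 377 · 25 · 5 ≡ 125 (mod 589).
Squaring chain: 125 → 311; never reaches −1, so base 5 is a Miller–Rabin witness that 589 is composite.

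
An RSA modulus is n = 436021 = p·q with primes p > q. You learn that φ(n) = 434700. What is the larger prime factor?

φ(n) = (p−1)(q−1) = n − (p+q) + 1, so p + q = 436021 − 434700 + 1 = 1322.
p and q are the roots of t² − 1322t + 436021 = 0.
Discriminant: 1322² − 4·436021 = 1747684 − 1744084 = 3600; √3600 = 60.
q = (1322 − 60)/2 = 631, p = (1322 + 60)/2 = 691.
Check: 631 · 691 = 436021.

691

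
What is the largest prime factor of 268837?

268837 = 41 · 6557
6557 = 79 · 83
83 is prime.
So 268837 = 41 · 79 · 83; the largest prime factor is 83.

83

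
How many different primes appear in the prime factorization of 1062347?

5

1062347 = 11 · 96577
96577 = 13 · 7429
7429 = 17 · 437
437 = 19 · 23
1062347 = 11 · 13 · 17 · 19 · 23, which has 5 distinct prime factors.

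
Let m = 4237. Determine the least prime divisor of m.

19

4237 is odd.
Digit sum 16, not divisible by 3.
Ends in 7: not divisible by 5.
7: 4237 = 7·605 + 2
11: 4237 = 11·385 + 2
13: 4237 = 13·325 + 12
17: 4237 = 17·249 + 4
19: 4237 = 19·223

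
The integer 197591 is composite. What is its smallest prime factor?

17

197591 is odd.
Digit sum 32, not divisible by 3.
Ends in 1: not divisible by 5.
7: 197591 = 7·28227 + 2
11: 197591 = 11·17962 + 9
13: 197591 = 13·15199 + 4
17: 197591 = 17·11623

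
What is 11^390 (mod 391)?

110

11^1 ≡ 11 (mod 391)
11^2 ≡ 11^2 = 121 ≡ 121 (mod 391)
11^4 ≡ 121^2 = 14641 ≡ 174 (mod 391)
11^8 ≡ 174^2 = 30276 ≡ 169 (mod 391)
11^16 ≡ 169^2 = 28561 ≡ 18 (mod 391)
11^32 ≡ 18^2 = 324 ≡ 324 (mod 391)
11^64 ≡ 324^2 = 104976 ≡ 188 (mod 391)
11^128 ≡ 188^2 = 35344 ≡ 154 (mod 391)
11^256 ≡ 154^2 = 23716 ≡ 256 (mod 391)
390 = 256 + 128 + 4 + 2 in binary powers of 2.
So 11^390 ≡ 256 · 154 · 174 · 121 ≡ 110 (mod 391).
Since 110 ≠ 1, base 11 is a Fermat witness: 391 is composite.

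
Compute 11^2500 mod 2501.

11^1 ≡ 11 (mod 2501)
11^2 ≡ 11^2 = 121 ≡ 121 (mod 2501)
11^4 ≡ 121^2 = 14641 ≡ 2136 (mod 2501)
11^8 ≡ 2136^2 = 4562496 ≡ 672 (mod 2501)
11^16 ≡ 672^2 = 451584 ≡ 1404 (mod 2501)
11^32 ≡ 1404^2 = 1971216 ≡ 428 (mod 2501)
11^64 ≡ 428^2 = 183184 ≡ 611 (mod 2501)
11^128 ≡ 611^2 = 373321 ≡ 672 (mod 2501)
11^256 ≡ 672^2 = 451584 ≡ 1404 (mod 2501)
11^512 ≡ 1404^2 = 1971216 ≡ 428 (mod 2501)
11^1024 ≡ 428^2 = 183184 ≡ 611 (mod 2501)
11^2048 ≡ 611^2 = 373321 ≡ 672 (mod 2501)
2500 = 2048 + 256 + 128 + 64 + 4 in binary powers of 2.
So 11^2500 ≡ 672 · 1404 · 672 · 611 · 2136 ≡ 245 (mod 2501).
Since 245 ≠ 1, base 11 is a Fermat witness: 2501 is composite.

245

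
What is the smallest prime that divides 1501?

1501 is odd.
Digit sum 7, not divisible by 3.
Ends in 1: not divisible by 5.
7: 1501 = 7·214 + 3
11: 1501 = 11·136 + 5
13: 1501 = 13·115 + 6
17: 1501 = 17·88 + 5
19: 1501 = 19·79

19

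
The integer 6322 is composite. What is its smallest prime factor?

2

6322 is even: 2 divides it.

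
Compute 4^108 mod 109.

1

4^1 ≡ 4 (mod 109)
4^2 ≡ 4^2 = 16 ≡ 16 (mod 109)
4^4 ≡ 16^2 = 256 ≡ 38 (mod 109)
4^8 ≡ 38^2 = 1444 ≡ 27 (mod 109)
4^16 ≡ 27^2 = 729 ≡ 75 (mod 109)
4^32 ≡ 75^2 = 5625 ≡ 66 (mod 109)
4^64 ≡ 66^2 = 4356 ≡ 105 (mod 109)
108 = 64 + 32 + 8 + 4 in binary powers of 2.
So 4^108 ≡ 105 · 66 · 27 · 38 ≡ 1 (mod 109).
Since the result is 1, base 4 gives no evidence that 109 is composite.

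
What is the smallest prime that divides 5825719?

59

5825719 is odd.
Digit sum 37, not divisible by 3.
Ends in 9: not divisible by 5.
7: 5825719 = 7·832245 + 4
11: 5825719 = 11·529610 + 9
13: 5825719 = 13·448132 + 3
17: 5825719 = 17·342689 + 6
19: 5825719 = 19·306616 + 15
23: 5825719 = 23·253292 + 3
29: 5825719 = 29·200886 + 25
31: 5825719 = 31·187926 + 13
37: 5825719 = 37·157451 + 32
41: 5825719 = 41·142090 + 29
43: 5825719 = 43·135481 + 36
47: 5825719 = 47·123951 + 22
53: 5825719 = 53·109919 + 12
59: 5825719 = 59·98741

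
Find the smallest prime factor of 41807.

41807 is odd.
Digit sum 20, not divisible by 3.
Ends in 7: not divisible by 5.
7: 41807 = 7·5972 + 3
11: 41807 = 11·3800 + 7
13: 41807 = 13·3215 + 12
17: 41807 = 17·2459 + 4
19: 41807 = 19·2200 + 7
23: 41807 = 23·1817 + 16
29: 41807 = 29·1441 + 18
31: 41807 = 31·1348 + 19
37: 41807 = 37·1129 + 34
41: 41807 = 41·1019 + 28
43: 41807 = 43·972 + 11
47: 41807 = 47·889 + 24
53: 41807 = 53·788 + 43
59: 41807 = 59·708 + 35
61: 41807 = 61·685 + 22
67: 41807 = 67·623 + 66
71: 41807 = 71·588 + 59
73: 41807 = 73·572 + 51
79: 41807 = 79·529 + 16
83: 41807 = 83·503 + 58
89: 41807 = 89·469 + 66
97: 41807 = 97·431

97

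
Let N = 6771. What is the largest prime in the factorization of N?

61

6771 = 3 · 2257
2257 = 37 · 61
61 is prime.
So 6771 = 3 · 37 · 61; the largest prime factor is 61.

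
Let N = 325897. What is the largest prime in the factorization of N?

325897 = 11 · 29627
29627 = 13 · 2279
2279 = 43 · 53
53 is prime.
So 325897 = 11 · 13 · 43 · 53; the largest prime factor is 53.

53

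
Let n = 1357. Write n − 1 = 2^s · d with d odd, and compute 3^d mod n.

41

1357 − 1 = 1356 = 2^2 · 339, so d = 339.
3^1 ≡ 3 (mod 1357)
3^2 ≡ 3^2 = 9 ≡ 9 (mod 1357)
3^4 ≡ 9^2 = 81 ≡ 81 (mod 1357)
3^8 ≡ 81^2 = 6561 ≡ 1133 (mod 1357)
3^16 ≡ 1133^2 = 1283689 ≡ 1324 (mod 1357)
3^32 ≡ 1324^2 = 1752976 ≡ 1089 (mod 1357)
3^64 ≡ 1089^2 = 1185921 ≡ 1260 (mod 1357)
3^128 ≡ 1260^2 = 1587600 ≡ 1267 (mod 1357)
3^256 ≡ 1267^2 = 1605289 ≡ 1315 (mod 1357)
339 = 256 + 64 + 16 + 2 + 1 in binary powers of 2.
So 3^339 ≡ 1315 · 1260 · 1324 · 9 · 3 ≡ 41 (mod 1357).
Squaring chain: 41 → 324; never reaches −1, so base 3 is a Miller–Rabin witness that 1357 is composite.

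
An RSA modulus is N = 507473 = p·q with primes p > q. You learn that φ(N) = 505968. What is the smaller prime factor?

φ(n) = (p−1)(q−1) = n − (p+q) + 1, so p + q = 507473 − 505968 + 1 = 1506.
p and q are the roots of t² − 1506t + 507473 = 0.
Discriminant: 1506² − 4·507473 = 2268036 − 2029892 = 238144; √238144 = 488.
q = (1506 − 488)/2 = 509, p = (1506 + 488)/2 = 997.
Check: 509 · 997 = 507473.

509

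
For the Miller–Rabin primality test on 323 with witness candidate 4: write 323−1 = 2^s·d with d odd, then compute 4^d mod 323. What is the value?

323 − 1 = 322 = 2^1 · 161, so d = 161.
4^1 ≡ 4 (mod 323)
4^2 ≡ 4^2 = 16 ≡ 16 (mod 323)
4^4 ≡ 16^2 = 256 ≡ 256 (mod 323)
4^8 ≡ 256^2 = 65536 ≡ 290 (mod 323)
4^16 ≡ 290^2 = 84100 ≡ 120 (mod 323)
4^32 ≡ 120^2 = 14400 ≡ 188 (mod 323)
4^64 ≡ 188^2 = 35344 ≡ 137 (mod 323)
4^128 ≡ 137^2 = 18769 ≡ 35 (mod 323)
161 = 128 + 32 + 1 in binary powers of 2.
So 4^161 ≡ 35 · 188 · 4 ≡ 157 (mod 323).
Squaring chain: 157; never reaches −1, so base 4 is a Miller–Rabin witness that 323 is composite.

157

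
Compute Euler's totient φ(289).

272

Factor: 289 = 17^2.
φ(289) = 17^1·(17−1) = 272.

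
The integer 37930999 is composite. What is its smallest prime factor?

37930999 is odd.
Digit sum 49, not divisible by 3.
Ends in 9: not divisible by 5.
7: 37930999 = 7·5418714 + 1
11: 37930999 = 11·3448272 + 7
13: 37930999 = 13·2917769 + 2
17: 37930999 = 17·2231235 + 4
19: 37930999 = 19·1996368 + 7
23: 37930999 = 23·1649173 + 20
29: 37930999 = 29·1307965 + 14
31: 37930999 = 31·1223580 + 19
37: 37930999 = 37·1025162 + 5
41: 37930999 = 41·925146 + 13
43: 37930999 = 43·882116 + 11
47: 37930999 = 47·807042 + 25
53: 37930999 = 53·715679 + 12
59: 37930999 = 59·642898 + 17
61: 37930999 = 61·621819 + 40
67: 37930999 = 67·566134 + 21
71: 37930999 = 71·534239 + 30
73: 37930999 = 73·519602 + 53
79: 37930999 = 79·480139 + 18
83: 37930999 = 83·456999 + 82
89: 37930999 = 89·426191

89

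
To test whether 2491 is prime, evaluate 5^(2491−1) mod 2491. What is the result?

726

5^1 ≡ 5 (mod 2491)
5^2 ≡ 5^2 = 25 ≡ 25 (mod 2491)
5^4 ≡ 25^2 = 625 ≡ 625 (mod 2491)
5^8 ≡ 625^2 = 390625 ≡ 2029 (mod 2491)
5^16 ≡ 2029^2 = 4116841 ≡ 1709 (mod 2491)
5^32 ≡ 1709^2 = 2920681 ≡ 1229 (mod 2491)
5^64 ≡ 1229^2 = 1510441 ≡ 895 (mod 2491)
5^128 ≡ 895^2 = 801025 ≡ 1414 (mod 2491)
5^256 ≡ 1414^2 = 1999396 ≡ 1614 (mod 2491)
5^512 ≡ 1614^2 = 2604996 ≡ 1901 (mod 2491)
5^1024 ≡ 1901^2 = 3613801 ≡ 1851 (mod 2491)
5^2048 ≡ 1851^2 = 3426201 ≡ 1076 (mod 2491)
2490 = 2048 + 256 + 128 + 32 + 16 + 8 + 2 in binary powers of 2.
So 5^2490 ≡ 1076 · 1614 · 1414 · 1229 · 1709 · 2029 · 25 ≡ 726 (mod 2491).
Since 726 ≠ 1, base 5 is a Fermat witness: 2491 is composite.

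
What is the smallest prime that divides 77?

77 is odd.
Digit sum 14, not divisible by 3.
Ends in 7: not divisible by 5.
7: 77 = 7·11

7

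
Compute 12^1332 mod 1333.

4

12^1 ≡ 12 (mod 1333)
12^2 ≡ 12^2 = 144 ≡ 144 (mod 1333)
12^4 ≡ 144^2 = 20736 ≡ 741 (mod 1333)
12^8 ≡ 741^2 = 549081 ≡ 1218 (mod 1333)
12^16 ≡ 1218^2 = 1483524 ≡ 1228 (mod 1333)
12^32 ≡ 1228^2 = 1507984 ≡ 361 (mod 1333)
12^64 ≡ 361^2 = 130321 ≡ 1020 (mod 1333)
12^128 ≡ 1020^2 = 1040400 ≡ 660 (mod 1333)
12^256 ≡ 660^2 = 435600 ≡ 1042 (mod 1333)
12^512 ≡ 1042^2 = 1085764 ≡ 702 (mod 1333)
12^1024 ≡ 702^2 = 492804 ≡ 927 (mod 1333)
1332 = 1024 + 256 + 32 + 16 + 4 in binary powers of 2.
So 12^1332 ≡ 927 · 1042 · 361 · 1228 · 741 ≡ 4 (mod 1333).
Since 4 ≠ 1, base 12 is a Fermat witness: 1333 is composite.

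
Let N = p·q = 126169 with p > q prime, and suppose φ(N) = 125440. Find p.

φ(n) = (p−1)(q−1) = n − (p+q) + 1, so p + q = 126169 − 125440 + 1 = 730.
p and q are the roots of t² − 730t + 126169 = 0.
Discriminant: 730² − 4·126169 = 532900 − 504676 = 28224; √28224 = 168.
q = (730 − 168)/2 = 281, p = (730 + 168)/2 = 449.
Check: 281 · 449 = 126169.

449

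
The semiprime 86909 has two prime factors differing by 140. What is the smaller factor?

Since p = q + 140, we have 86909 = q(q + 140), so q² + 140q − 86909 = 0.
Discriminant: 140² + 4·86909 = 19600 + 347636 = 367236; √367236 = 606.
q = (−140 + 606)/2 = 233, and p = q + 140 = 373.
Check: 233 · 373 = 86909.

233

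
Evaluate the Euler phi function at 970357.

939120

Factor: 970357 = 71 · 79 · 173.
φ(970357) = (71−1) · (79−1) · (173−1) = 70 · 78 · 172 = 939120.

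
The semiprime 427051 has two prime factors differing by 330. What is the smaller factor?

509

Since p = q + 330, we have 427051 = q(q + 330), so q² + 330q − 427051 = 0.
Discriminant: 330² + 4·427051 = 108900 + 1708204 = 1817104; √1817104 = 1348.
q = (−330 + 1348)/2 = 509, and p = q + 330 = 839.
Check: 509 · 839 = 427051.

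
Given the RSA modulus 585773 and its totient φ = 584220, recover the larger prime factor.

φ(n) = (p−1)(q−1) = n − (p+q) + 1, so p + q = 585773 − 584220 + 1 = 1554.
p and q are the roots of t² − 1554t + 585773 = 0.
Discriminant: 1554² − 4·585773 = 2414916 − 2343092 = 71824; √71824 = 268.
q = (1554 − 268)/2 = 643, p = (1554 + 268)/2 = 911.
Check: 643 · 911 = 585773.

911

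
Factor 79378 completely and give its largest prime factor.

79378 = 2 · 39689
39689 = 13 · 3053
3053 = 43 · 71
71 is prime.
So 79378 = 2 · 13 · 43 · 71; the largest prime factor is 71.

71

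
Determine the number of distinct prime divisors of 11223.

11223 = 3^2 · 1247
1247 = 29 · 43
11223 = 3^2 · 29 · 43, which has 3 distinct prime factors.

3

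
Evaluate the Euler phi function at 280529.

Factor: 280529 = 53 · 67 · 79.
φ(280529) = (53−1) · (67−1) · (79−1) = 52 · 66 · 78 = 267696.

267696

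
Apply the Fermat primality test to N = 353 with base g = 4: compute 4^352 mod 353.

4^1 ≡ 4 (mod 353)
4^2 ≡ 4^2 = 16 ≡ 16 (mod 353)
4^4 ≡ 16^2 = 256 ≡ 256 (mod 353)
4^8 ≡ 256^2 = 65536 ≡ 231 (mod 353)
4^16 ≡ 231^2 = 53361 ≡ 58 (mod 353)
4^32 ≡ 58^2 = 3364 ≡ 187 (mod 353)
4^64 ≡ 187^2 = 34969 ≡ 22 (mod 353)
4^128 ≡ 22^2 = 484 ≡ 131 (mod 353)
4^256 ≡ 131^2 = 17161 ≡ 217 (mod 353)
352 = 256 + 64 + 32 in binary powers of 2.
So 4^352 ≡ 217 · 22 · 187 ≡ 1 (mod 353).
Since the result is 1, base 4 gives no evidence that 353 is composite.

1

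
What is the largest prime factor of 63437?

63437 = 11 · 5767
5767 = 73 · 79
79 is prime.
So 63437 = 11 · 73 · 79; the largest prime factor is 79.

79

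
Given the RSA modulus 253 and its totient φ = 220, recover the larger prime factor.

φ(n) = (p−1)(q−1) = n − (p+q) + 1, so p + q = 253 − 220 + 1 = 34.
p and q are the roots of t² − 34t + 253 = 0.
Discriminant: 34² − 4·253 = 1156 − 1012 = 144; √144 = 12.
q = (34 − 12)/2 = 11, p = (34 + 12)/2 = 23.
Check: 11 · 23 = 253.

23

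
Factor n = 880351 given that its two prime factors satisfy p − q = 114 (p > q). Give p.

997

Since p = q + 114, we have 880351 = q(q + 114), so q² + 114q − 880351 = 0.
Discriminant: 114² + 4·880351 = 12996 + 3521404 = 3534400; √3534400 = 1880.
q = (−114 + 1880)/2 = 883, and p = q + 114 = 997.
Check: 883 · 997 = 880351.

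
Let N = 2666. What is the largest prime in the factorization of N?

2666 = 2 · 1333
1333 = 31 · 43
43 is prime.
So 2666 = 2 · 31 · 43; the largest prime factor is 43.

43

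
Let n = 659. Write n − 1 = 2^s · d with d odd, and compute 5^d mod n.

659 − 1 = 658 = 2^1 · 329, so d = 329.
5^1 ≡ 5 (mod 659)
5^2 ≡ 5^2 = 25 ≡ 25 (mod 659)
5^4 ≡ 25^2 = 625 ≡ 625 (mod 659)
5^8 ≡ 625^2 = 390625 ≡ 497 (mod 659)
5^16 ≡ 497^2 = 247009 ≡ 543 (mod 659)
5^32 ≡ 543^2 = 294849 ≡ 276 (mod 659)
5^64 ≡ 276^2 = 76176 ≡ 391 (mod 659)
5^128 ≡ 391^2 = 152881 ≡ 652 (mod 659)
5^256 ≡ 652^2 = 425104 ≡ 49 (mod 659)
329 = 256 + 64 + 8 + 1 in binary powers of 2.
So 5^329 ≡ 49 · 391 · 497 · 5 ≡ 1 (mod 659).
Since 5^d ≡ 1 (mod 659), base 5 does not prove 659 composite.

1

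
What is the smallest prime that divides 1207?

1207 is odd.
Digit sum 10, not divisible by 3.
Ends in 7: not divisible by 5.
7: 1207 = 7·172 + 3
11: 1207 = 11·109 + 8
13: 1207 = 13·92 + 11
17: 1207 = 17·71

17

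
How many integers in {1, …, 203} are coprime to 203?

168

Factor: 203 = 7 · 29.
φ(203) = (7−1) · (29−1) = 6 · 28 = 168.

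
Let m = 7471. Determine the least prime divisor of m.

7471 is odd.
Digit sum 19, not divisible by 3.
Ends in 1: not divisible by 5.
7: 7471 = 7·1067 + 2
11: 7471 = 11·679 + 2
13: 7471 = 13·574 + 9
17: 7471 = 17·439 + 8
19: 7471 = 19·393 + 4
23: 7471 = 23·324 + 19
29: 7471 = 29·257 + 18
31: 7471 = 31·241

31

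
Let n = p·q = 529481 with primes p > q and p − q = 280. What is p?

Since p = q + 280, we have 529481 = q(q + 280), so q² + 280q − 529481 = 0.
Discriminant: 280² + 4·529481 = 78400 + 2117924 = 2196324; √2196324 = 1482.
q = (−280 + 1482)/2 = 601, and p = q + 280 = 881.
Check: 601 · 881 = 529481.

881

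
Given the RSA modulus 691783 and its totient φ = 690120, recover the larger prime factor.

853

φ(n) = (p−1)(q−1) = n − (p+q) + 1, so p + q = 691783 − 690120 + 1 = 1664.
p and q are the roots of t² − 1664t + 691783 = 0.
Discriminant: 1664² − 4·691783 = 2768896 − 2767132 = 1764; √1764 = 42.
q = (1664 − 42)/2 = 811, p = (1664 + 42)/2 = 853.
Check: 811 · 853 = 691783.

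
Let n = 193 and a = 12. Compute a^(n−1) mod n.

12^1 ≡ 12 (mod 193)
12^2 ≡ 12^2 = 144 ≡ 144 (mod 193)
12^4 ≡ 144^2 = 20736 ≡ 85 (mod 193)
12^8 ≡ 85^2 = 7225 ≡ 84 (mod 193)
12^16 ≡ 84^2 = 7056 ≡ 108 (mod 193)
12^32 ≡ 108^2 = 11664 ≡ 84 (mod 193)
12^64 ≡ 84^2 = 7056 ≡ 108 (mod 193)
12^128 ≡ 108^2 = 11664 ≡ 84 (mod 193)
192 = 128 + 64 in binary powers of 2.
So 12^192 ≡ 84 · 108 ≡ 1 (mod 193).
Since the result is 1, base 12 gives no evidence that 193 is composite.

1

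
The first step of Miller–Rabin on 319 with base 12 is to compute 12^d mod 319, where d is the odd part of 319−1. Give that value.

133

319 − 1 = 318 = 2^1 · 159, so d = 159.
12^1 ≡ 12 (mod 319)
12^2 ≡ 12^2 = 144 ≡ 144 (mod 319)
12^4 ≡ 144^2 = 20736 ≡ 1 (mod 319)
12^8 ≡ 1^2 = 1 ≡ 1 (mod 319)
12^16 ≡ 1^2 = 1 ≡ 1 (mod 319)
12^32 ≡ 1^2 = 1 ≡ 1 (mod 319)
12^64 ≡ 1^2 = 1 ≡ 1 (mod 319)
12^128 ≡ 1^2 = 1 ≡ 1 (mod 319)
159 = 128 + 16 + 8 + 4 + 2 + 1 in binary powers of 2.
So 12^159 ≡ 1 · 1 · 1 · 1 · 144 · 12 ≡ 133 (mod 319).
Squaring chain: 133; never reaches −1, so base 12 is a Miller–Rabin witness that 319 is composite.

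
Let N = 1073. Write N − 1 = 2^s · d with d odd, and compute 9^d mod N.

1073 − 1 = 1072 = 2^4 · 67, so d = 67.
9^1 ≡ 9 (mod 1073)
9^2 ≡ 9^2 = 81 ≡ 81 (mod 1073)
9^4 ≡ 81^2 = 6561 ≡ 123 (mod 1073)
9^8 ≡ 123^2 = 15129 ≡ 107 (mod 1073)
9^16 ≡ 107^2 = 11449 ≡ 719 (mod 1073)
9^32 ≡ 719^2 = 516961 ≡ 848 (mod 1073)
9^64 ≡ 848^2 = 719104 ≡ 194 (mod 1073)
67 = 64 + 2 + 1 in binary powers of 2.
So 9^67 ≡ 194 · 81 · 9 ≡ 863 (mod 1073).
Squaring chain: 863 → 107 → 719 → 848; never reaches −1, so base 9 is a Miller–Rabin witness that 1073 is composite.

863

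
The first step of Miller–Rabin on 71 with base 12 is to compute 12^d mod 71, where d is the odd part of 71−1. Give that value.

71 − 1 = 70 = 2^1 · 35, so d = 35.
12^1 ≡ 12 (mod 71)
12^2 ≡ 12^2 = 144 ≡ 2 (mod 71)
12^4 ≡ 2^2 = 4 ≡ 4 (mod 71)
12^8 ≡ 4^2 = 16 ≡ 16 (mod 71)
12^16 ≡ 16^2 = 256 ≡ 43 (mod 71)
12^32 ≡ 43^2 = 1849 ≡ 3 (mod 71)
35 = 32 + 2 + 1 in binary powers of 2.
So 12^35 ≡ 3 · 2 · 12 ≡ 1 (mod 71).
Since 12^d ≡ 1 (mod 71), base 12 does not prove 71 composite.

1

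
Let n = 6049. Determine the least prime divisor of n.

6049 is odd.
Digit sum 19, not divisible by 3.
Ends in 9: not divisible by 5.
7: 6049 = 7·864 + 1
11: 6049 = 11·549 + 10
13: 6049 = 13·465 + 4
17: 6049 = 17·355 + 14
19: 6049 = 19·318 + 7
23: 6049 = 23·263

23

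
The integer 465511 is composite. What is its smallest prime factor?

17

465511 is odd.
Digit sum 22, not divisible by 3.
Ends in 1: not divisible by 5.
7: 465511 = 7·66501 + 4
11: 465511 = 11·42319 + 2
13: 465511 = 13·35808 + 7
17: 465511 = 17·27383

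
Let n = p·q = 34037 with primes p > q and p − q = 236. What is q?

101

Since p = q + 236, we have 34037 = q(q + 236), so q² + 236q − 34037 = 0.
Discriminant: 236² + 4·34037 = 55696 + 136148 = 191844; √191844 = 438.
q = (−236 + 438)/2 = 101, and p = q + 236 = 337.
Check: 101 · 337 = 34037.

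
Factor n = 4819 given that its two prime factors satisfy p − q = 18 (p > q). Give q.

61

Since p = q + 18, we have 4819 = q(q + 18), so q² + 18q − 4819 = 0.
Discriminant: 18² + 4·4819 = 324 + 19276 = 19600; √19600 = 140.
q = (−18 + 140)/2 = 61, and p = q + 18 = 79.
Check: 61 · 79 = 4819.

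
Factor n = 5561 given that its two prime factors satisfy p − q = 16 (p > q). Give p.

83

Since p = q + 16, we have 5561 = q(q + 16), so q² + 16q − 5561 = 0.
Discriminant: 16² + 4·5561 = 256 + 22244 = 22500; √22500 = 150.
q = (−16 + 150)/2 = 67, and p = q + 16 = 83.
Check: 67 · 83 = 5561.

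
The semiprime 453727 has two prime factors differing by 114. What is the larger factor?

733

Since p = q + 114, we have 453727 = q(q + 114), so q² + 114q − 453727 = 0.
Discriminant: 114² + 4·453727 = 12996 + 1814908 = 1827904; √1827904 = 1352.
q = (−114 + 1352)/2 = 619, and p = q + 114 = 733.
Check: 619 · 733 = 453727.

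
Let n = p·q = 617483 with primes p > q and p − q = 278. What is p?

937

Since p = q + 278, we have 617483 = q(q + 278), so q² + 278q − 617483 = 0.
Discriminant: 278² + 4·617483 = 77284 + 2469932 = 2547216; √2547216 = 1596.
q = (−278 + 1596)/2 = 659, and p = q + 278 = 937.
Check: 659 · 937 = 617483.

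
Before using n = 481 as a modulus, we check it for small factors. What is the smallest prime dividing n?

13

481 is odd.
Digit sum 13, not divisible by 3.
Ends in 1: not divisible by 5.
7: 481 = 7·68 + 5
11: 481 = 11·43 + 8
13: 481 = 13·37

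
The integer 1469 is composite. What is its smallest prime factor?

13

1469 is odd.
Digit sum 20, not divisible by 3.
Ends in 9: not divisible by 5.
7: 1469 = 7·209 + 6
11: 1469 = 11·133 + 6
13: 1469 = 13·113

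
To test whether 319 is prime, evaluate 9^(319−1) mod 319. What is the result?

25

9^1 ≡ 9 (mod 319)
9^2 ≡ 9^2 = 81 ≡ 81 (mod 319)
9^4 ≡ 81^2 = 6561 ≡ 181 (mod 319)
9^8 ≡ 181^2 = 32761 ≡ 223 (mod 319)
9^16 ≡ 223^2 = 49729 ≡ 284 (mod 319)
9^32 ≡ 284^2 = 80656 ≡ 268 (mod 319)
9^64 ≡ 268^2 = 71824 ≡ 49 (mod 319)
9^128 ≡ 49^2 = 2401 ≡ 168 (mod 319)
9^256 ≡ 168^2 = 28224 ≡ 152 (mod 319)
318 = 256 + 32 + 16 + 8 + 4 + 2 in binary powers of 2.
So 9^318 ≡ 152 · 268 · 284 · 223 · 181 · 81 ≡ 25 (mod 319).
Since 25 ≠ 1, base 9 is a Fermat witness: 319 is composite.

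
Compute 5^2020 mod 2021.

5^1 ≡ 5 (mod 2021)
5^2 ≡ 5^2 = 25 ≡ 25 (mod 2021)
5^4 ≡ 25^2 = 625 ≡ 625 (mod 2021)
5^8 ≡ 625^2 = 390625 ≡ 572 (mod 2021)
5^16 ≡ 572^2 = 327184 ≡ 1803 (mod 2021)
5^32 ≡ 1803^2 = 3250809 ≡ 1041 (mod 2021)
5^64 ≡ 1041^2 = 1083681 ≡ 425 (mod 2021)
5^128 ≡ 425^2 = 180625 ≡ 756 (mod 2021)
5^256 ≡ 756^2 = 571536 ≡ 1614 (mod 2021)
5^512 ≡ 1614^2 = 2604996 ≡ 1948 (mod 2021)
5^1024 ≡ 1948^2 = 3794704 ≡ 1287 (mod 2021)
2020 = 1024 + 512 + 256 + 128 + 64 + 32 + 4 in binary powers of 2.
So 5^2020 ≡ 1287 · 1948 · 1614 · 756 · 425 · 1041 · 625 ≡ 883 (mod 2021).
Since 883 ≠ 1, base 5 is a Fermat witness: 2021 is composite.

883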